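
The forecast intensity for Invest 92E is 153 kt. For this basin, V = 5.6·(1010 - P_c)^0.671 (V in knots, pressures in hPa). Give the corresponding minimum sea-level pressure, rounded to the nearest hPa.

872 hPa

ΔP = (V / 5.6)^(1/0.671) = (153/5.6)^1.490.
153/5.6 = 27.321; 27.321^1.490 ≈ 138.31 hPa.
P_c = 1010 − 138.31 = 871.69 ≈ 872 hPa.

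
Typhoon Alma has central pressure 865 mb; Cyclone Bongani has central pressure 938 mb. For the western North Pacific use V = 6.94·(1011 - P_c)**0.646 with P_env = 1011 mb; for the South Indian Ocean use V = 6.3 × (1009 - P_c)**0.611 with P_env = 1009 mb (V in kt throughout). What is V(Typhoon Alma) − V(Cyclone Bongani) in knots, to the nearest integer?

88 kt

Typhoon Alma: ΔP = 146; V ≈ 6.94 × 146^0.646 ≈ 173.59 kt.
Cyclone Bongani: ΔP = 71; V ≈ 6.3 × 71^0.611 ≈ 85.20 kt.
Difference ≈ 173.59 − 85.20 = 88.39 → 88 kt.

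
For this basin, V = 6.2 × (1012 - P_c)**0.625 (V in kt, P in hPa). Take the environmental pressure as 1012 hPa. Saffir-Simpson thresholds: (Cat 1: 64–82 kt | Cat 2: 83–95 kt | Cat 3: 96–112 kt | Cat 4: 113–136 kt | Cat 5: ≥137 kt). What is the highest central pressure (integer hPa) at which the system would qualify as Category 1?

Category 1 begins at V = 64 kt.
Required ΔP = (64/6.2)^(1/0.625) = 10.323^1.600 ≈ 41.89 hPa.
P_c ≤ 1012 − 41.89 = 970.11, so the highest integer P_c is 970 hPa.

970 hPa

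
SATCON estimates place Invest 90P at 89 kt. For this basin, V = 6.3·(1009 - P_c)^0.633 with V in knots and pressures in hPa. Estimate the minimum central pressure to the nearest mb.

943 mb

ΔP = (V / 6.3)^(1/0.633) = (89/6.3)^1.580.
89/6.3 = 14.127; 14.127^1.580 ≈ 65.59 mb.
P_c = 1009 − 65.59 = 943.41 ≈ 943 mb.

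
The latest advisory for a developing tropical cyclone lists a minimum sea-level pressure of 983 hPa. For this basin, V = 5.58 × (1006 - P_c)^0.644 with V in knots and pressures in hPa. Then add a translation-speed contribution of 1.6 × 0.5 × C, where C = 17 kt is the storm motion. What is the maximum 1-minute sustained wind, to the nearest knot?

56 kt

ΔP = 1006 − 983 = 23 hPa.
23^0.644 ≈ 7.533.
V ≈ 5.58 × 7.533 ≈ 42.0 kt.
Translation term: 1.6 × 0.5 × 17 = 13.6 kt.
Corrected V ≈ 55.6 kt → 56 kt.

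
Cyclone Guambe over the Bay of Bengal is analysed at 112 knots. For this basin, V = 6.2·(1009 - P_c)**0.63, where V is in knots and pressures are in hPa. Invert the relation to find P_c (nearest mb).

910 mb

ΔP = (V / 6.2)^(1/0.63) = (112/6.2)^1.587.
112/6.2 = 18.065; 18.065^1.587 ≈ 98.85 mb.
P_c = 1009 − 98.85 = 910.15 ≈ 910 mb.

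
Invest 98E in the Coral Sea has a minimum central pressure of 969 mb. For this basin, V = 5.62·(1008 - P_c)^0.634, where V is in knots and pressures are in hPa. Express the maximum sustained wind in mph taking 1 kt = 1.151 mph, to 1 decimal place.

66.0 mph

ΔP = 1008 − 969 = 39 mb.
V ≈ 5.62 × 39^0.634 = 5.62 × 10.203 ≈ 57.342 kt.
57.342 × 1.151 ≈ 66.00 mph → 66.0 mph.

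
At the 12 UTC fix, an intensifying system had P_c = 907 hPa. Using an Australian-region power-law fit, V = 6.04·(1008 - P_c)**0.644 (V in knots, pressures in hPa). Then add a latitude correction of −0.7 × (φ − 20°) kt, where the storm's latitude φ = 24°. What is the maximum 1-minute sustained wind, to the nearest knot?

115 kt

ΔP = 1008 − 907 = 101 hPa.
101^0.644 ≈ 19.534.
V ≈ 6.04 × 19.534 ≈ 118.0 kt.
Latitude correction: −0.7 × (24 − 20) = -2.8 kt.
Corrected V ≈ 115.2 kt → 115 kt.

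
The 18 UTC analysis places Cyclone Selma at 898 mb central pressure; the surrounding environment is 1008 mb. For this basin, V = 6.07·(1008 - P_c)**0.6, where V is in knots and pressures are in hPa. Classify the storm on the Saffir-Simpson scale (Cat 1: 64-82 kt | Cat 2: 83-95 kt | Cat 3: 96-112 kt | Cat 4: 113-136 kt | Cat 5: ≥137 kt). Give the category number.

3

ΔP = 1008 − 898 = 110 mb.
V ≈ 6.07 × 110^0.6 = 6.07 × 16.78 ≈ 102 kt.
102 kt falls in the Category 3 band.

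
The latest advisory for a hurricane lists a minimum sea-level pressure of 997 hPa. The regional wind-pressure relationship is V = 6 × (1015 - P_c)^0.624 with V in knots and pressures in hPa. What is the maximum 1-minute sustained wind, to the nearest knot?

ΔP = 1015 − 997 = 18 hPa.
18^0.624 ≈ 6.071.
V ≈ 6 × 6.071 ≈ 36.4 kt.

36 kt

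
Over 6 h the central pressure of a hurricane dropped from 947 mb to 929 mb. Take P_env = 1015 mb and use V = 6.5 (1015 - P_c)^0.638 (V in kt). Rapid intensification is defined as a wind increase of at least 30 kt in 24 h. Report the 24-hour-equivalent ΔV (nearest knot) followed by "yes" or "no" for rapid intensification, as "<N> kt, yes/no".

62 kt, yes

V₁: ΔP = 68, V ≈ 6.5 × 68^0.638 ≈ 95.95 kt.
V₂: ΔP = 86, V ≈ 6.5 × 86^0.638 ≈ 111.46 kt.
ΔV over 6 h = 15.51 kt → 24 h equivalent = 15.51 × 24/6 ≈ 62.04 kt.
62 kt ≥ 30 kt ⇒ rapid intensification.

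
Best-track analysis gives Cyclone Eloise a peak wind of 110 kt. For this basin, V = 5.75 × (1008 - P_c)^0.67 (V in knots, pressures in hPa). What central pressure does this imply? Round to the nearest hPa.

ΔP = (V / 5.75)^(1/0.67) = (110/5.75)^1.493.
110/5.75 = 19.130; 19.130^1.493 ≈ 81.85 hPa.
P_c = 1008 − 81.85 = 926.15 ≈ 926 hPa.

926 hPa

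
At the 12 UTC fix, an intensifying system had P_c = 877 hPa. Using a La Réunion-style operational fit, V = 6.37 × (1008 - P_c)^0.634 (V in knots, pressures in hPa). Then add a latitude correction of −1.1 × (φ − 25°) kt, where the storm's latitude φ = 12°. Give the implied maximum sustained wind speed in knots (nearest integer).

154 kt

ΔP = 1008 − 877 = 131 hPa.
131^0.634 ≈ 21.996.
V ≈ 6.37 × 21.996 ≈ 140.1 kt.
Latitude correction: −1.1 × (12 − 25) = 14.3 kt.
Corrected V ≈ 154.4 kt → 154 kt.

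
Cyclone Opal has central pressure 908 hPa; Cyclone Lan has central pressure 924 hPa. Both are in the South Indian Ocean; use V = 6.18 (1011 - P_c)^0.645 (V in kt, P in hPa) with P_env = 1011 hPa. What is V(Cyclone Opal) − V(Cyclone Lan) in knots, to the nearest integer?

13 kt

Cyclone Opal: ΔP = 103; V ≈ 6.18 × 103^0.645 ≈ 122.82 kt.
Cyclone Lan: ΔP = 87; V ≈ 6.18 × 87^0.645 ≈ 110.15 kt.
Difference ≈ 122.82 − 110.15 = 12.67 → 13 kt.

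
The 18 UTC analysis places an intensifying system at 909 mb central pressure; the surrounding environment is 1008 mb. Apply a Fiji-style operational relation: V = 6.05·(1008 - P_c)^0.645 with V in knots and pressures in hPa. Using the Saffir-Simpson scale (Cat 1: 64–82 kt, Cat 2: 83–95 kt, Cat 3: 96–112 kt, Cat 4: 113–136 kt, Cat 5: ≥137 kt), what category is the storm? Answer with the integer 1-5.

4

ΔP = 1008 − 909 = 99 mb.
V ≈ 6.05 × 99^0.645 = 6.05 × 19.37 ≈ 117 kt.
117 kt falls in the Category 4 band.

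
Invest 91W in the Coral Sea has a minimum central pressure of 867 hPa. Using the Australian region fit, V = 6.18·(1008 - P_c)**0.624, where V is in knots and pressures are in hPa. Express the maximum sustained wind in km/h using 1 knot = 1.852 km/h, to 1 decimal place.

ΔP = 1008 − 867 = 141 hPa.
V ≈ 6.18 × 141^0.624 = 6.18 × 21.934 ≈ 135.551 kt.
135.551 × 1.852 ≈ 251.04 km/h → 251.0 km/h.

251.0 km/h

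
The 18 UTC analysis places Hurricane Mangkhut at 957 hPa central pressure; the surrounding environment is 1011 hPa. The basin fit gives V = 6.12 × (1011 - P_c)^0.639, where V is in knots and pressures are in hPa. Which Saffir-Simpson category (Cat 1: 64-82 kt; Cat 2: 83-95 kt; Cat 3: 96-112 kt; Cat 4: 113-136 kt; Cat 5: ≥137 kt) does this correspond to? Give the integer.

ΔP = 1011 − 957 = 54 hPa.
V ≈ 6.12 × 54^0.639 = 6.12 × 12.79 ≈ 78 kt.
78 kt falls in the Category 1 band.

1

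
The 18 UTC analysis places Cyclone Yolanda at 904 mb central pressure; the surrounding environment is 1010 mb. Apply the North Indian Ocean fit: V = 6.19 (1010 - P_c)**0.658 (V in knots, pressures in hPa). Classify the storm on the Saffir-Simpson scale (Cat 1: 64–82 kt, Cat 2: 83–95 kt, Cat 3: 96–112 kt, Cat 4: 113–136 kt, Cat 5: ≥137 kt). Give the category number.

4

ΔP = 1010 − 904 = 106 mb.
V ≈ 6.19 × 106^0.658 = 6.19 × 21.51 ≈ 133 kt.
133 kt falls in the Category 4 band.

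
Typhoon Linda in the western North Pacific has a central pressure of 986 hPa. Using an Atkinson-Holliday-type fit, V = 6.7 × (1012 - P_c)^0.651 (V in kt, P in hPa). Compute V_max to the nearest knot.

ΔP = 1012 − 986 = 26 hPa.
26^0.651 ≈ 8.340.
V ≈ 6.7 × 8.340 ≈ 55.9 kt.

56 kt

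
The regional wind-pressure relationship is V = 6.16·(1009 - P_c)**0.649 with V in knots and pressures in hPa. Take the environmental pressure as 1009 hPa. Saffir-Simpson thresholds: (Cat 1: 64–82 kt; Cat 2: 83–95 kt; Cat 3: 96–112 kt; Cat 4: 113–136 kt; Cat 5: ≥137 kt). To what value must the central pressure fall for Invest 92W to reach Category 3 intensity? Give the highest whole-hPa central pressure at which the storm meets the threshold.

Category 3 begins at V = 96 kt.
Required ΔP = (96/6.16)^(1/0.649) = 15.584^1.541 ≈ 68.82 hPa.
P_c ≤ 1009 − 68.82 = 940.18, so the highest integer P_c is 940 hPa.

940 hPa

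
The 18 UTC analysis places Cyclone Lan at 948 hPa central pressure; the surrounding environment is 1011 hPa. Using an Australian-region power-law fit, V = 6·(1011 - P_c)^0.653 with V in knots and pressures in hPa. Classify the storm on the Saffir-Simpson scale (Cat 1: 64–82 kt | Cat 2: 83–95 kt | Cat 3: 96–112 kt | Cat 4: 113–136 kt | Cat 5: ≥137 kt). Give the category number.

2

ΔP = 1011 − 948 = 63 hPa.
V ≈ 6 × 63^0.653 = 6 × 14.96 ≈ 90 kt.
90 kt falls in the Category 2 band.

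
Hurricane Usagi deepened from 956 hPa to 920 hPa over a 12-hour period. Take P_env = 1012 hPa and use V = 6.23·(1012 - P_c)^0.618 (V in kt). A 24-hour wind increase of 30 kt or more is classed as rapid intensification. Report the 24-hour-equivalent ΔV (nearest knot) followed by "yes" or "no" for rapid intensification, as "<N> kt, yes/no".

V₁: ΔP = 56, V ≈ 6.23 × 56^0.618 ≈ 74.97 kt.
V₂: ΔP = 92, V ≈ 6.23 × 92^0.618 ≈ 101.88 kt.
ΔV over 12 h = 26.91 kt → 24 h equivalent = 26.91 × 24/12 ≈ 53.82 kt.
54 kt ≥ 30 kt ⇒ rapid intensification.

54 kt, yes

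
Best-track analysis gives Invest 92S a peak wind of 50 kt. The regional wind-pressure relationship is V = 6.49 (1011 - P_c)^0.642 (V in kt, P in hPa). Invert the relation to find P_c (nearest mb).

987 mb

ΔP = (V / 6.49)^(1/0.642) = (50/6.49)^1.558.
50/6.49 = 7.704; 7.704^1.558 ≈ 24.05 mb.
P_c = 1011 − 24.05 = 986.95 ≈ 987 mb.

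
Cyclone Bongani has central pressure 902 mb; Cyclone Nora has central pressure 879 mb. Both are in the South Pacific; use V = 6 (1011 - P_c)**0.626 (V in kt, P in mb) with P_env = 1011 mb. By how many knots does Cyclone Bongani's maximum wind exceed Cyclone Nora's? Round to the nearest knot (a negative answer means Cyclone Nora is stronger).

Cyclone Bongani: ΔP = 109; V ≈ 6 × 109^0.626 ≈ 113.13 kt.
Cyclone Nora: ΔP = 132; V ≈ 6 × 132^0.626 ≈ 127.54 kt.
Difference ≈ 113.13 − 127.54 = -14.41 → -14 kt.

-14 kt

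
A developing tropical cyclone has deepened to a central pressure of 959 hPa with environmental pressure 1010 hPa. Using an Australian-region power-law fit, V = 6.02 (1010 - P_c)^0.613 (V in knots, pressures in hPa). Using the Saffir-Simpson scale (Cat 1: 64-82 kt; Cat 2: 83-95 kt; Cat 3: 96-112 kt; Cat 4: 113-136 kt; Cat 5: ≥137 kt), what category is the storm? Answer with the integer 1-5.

ΔP = 1010 − 959 = 51 hPa.
V ≈ 6.02 × 51^0.613 = 6.02 × 11.14 ≈ 67 kt.
67 kt falls in the Category 1 band.

1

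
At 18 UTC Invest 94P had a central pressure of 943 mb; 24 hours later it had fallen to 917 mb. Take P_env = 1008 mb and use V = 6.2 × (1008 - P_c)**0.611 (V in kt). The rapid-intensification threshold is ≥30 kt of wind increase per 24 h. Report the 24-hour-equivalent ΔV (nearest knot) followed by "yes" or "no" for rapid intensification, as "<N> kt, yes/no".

V₁: ΔP = 65, V ≈ 6.2 × 65^0.611 ≈ 79.45 kt.
V₂: ΔP = 91, V ≈ 6.2 × 91^0.611 ≈ 97.58 kt.
ΔV over 24 h = 18.13 kt → 24 h equivalent = 18.13 × 24/24 ≈ 18.13 kt.
18 kt < 30 kt ⇒ not rapid intensification.

18 kt, no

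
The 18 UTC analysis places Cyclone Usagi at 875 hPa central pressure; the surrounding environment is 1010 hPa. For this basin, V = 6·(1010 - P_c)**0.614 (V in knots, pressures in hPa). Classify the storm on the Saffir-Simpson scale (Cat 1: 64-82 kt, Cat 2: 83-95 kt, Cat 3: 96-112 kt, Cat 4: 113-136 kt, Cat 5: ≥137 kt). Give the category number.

4

ΔP = 1010 − 875 = 135 hPa.
V ≈ 6 × 135^0.614 = 6 × 20.32 ≈ 122 kt.
122 kt falls in the Category 4 band.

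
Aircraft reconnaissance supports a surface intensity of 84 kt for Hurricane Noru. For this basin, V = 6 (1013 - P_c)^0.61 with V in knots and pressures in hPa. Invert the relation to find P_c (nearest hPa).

937 hPa

ΔP = (V / 6)^(1/0.61) = (84/6)^1.639.
84/6 = 14.000; 14.000^1.639 ≈ 75.67 hPa.
P_c = 1013 − 75.67 = 937.33 ≈ 937 hPa.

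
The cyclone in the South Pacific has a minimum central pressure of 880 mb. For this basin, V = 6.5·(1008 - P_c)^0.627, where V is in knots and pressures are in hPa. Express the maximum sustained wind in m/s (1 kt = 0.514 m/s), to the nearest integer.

ΔP = 1008 − 880 = 128 mb.
V ≈ 6.5 × 128^0.627 = 6.5 × 20.952 ≈ 136.186 kt.
136.186 × 0.514 ≈ 70.00 m/s → 70 m/s.

70 m/s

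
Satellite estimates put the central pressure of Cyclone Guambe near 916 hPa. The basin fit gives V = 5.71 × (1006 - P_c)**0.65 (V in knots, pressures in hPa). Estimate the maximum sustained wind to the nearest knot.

106 kt

ΔP = 1006 − 916 = 90 hPa.
90^0.65 ≈ 18.632.
V ≈ 5.71 × 18.632 ≈ 106.4 kt.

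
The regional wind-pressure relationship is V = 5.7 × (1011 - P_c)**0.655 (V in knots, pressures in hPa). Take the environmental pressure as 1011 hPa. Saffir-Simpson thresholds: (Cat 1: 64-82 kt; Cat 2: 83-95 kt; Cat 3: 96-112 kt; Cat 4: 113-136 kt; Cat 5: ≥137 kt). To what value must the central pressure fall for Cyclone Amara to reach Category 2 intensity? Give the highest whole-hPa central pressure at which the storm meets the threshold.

Category 2 begins at V = 83 kt.
Required ΔP = (83/5.7)^(1/0.655) = 14.561^1.527 ≈ 59.69 hPa.
P_c ≤ 1011 − 59.69 = 951.31, so the highest integer P_c is 951 hPa.

951 hPa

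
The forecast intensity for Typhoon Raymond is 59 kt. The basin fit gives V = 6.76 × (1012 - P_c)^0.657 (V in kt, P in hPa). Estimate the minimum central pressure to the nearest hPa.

ΔP = (V / 6.76)^(1/0.657) = (59/6.76)^1.522.
59/6.76 = 8.728; 8.728^1.522 ≈ 27.05 hPa.
P_c = 1012 − 27.05 = 984.95 ≈ 985 hPa.

985 hPa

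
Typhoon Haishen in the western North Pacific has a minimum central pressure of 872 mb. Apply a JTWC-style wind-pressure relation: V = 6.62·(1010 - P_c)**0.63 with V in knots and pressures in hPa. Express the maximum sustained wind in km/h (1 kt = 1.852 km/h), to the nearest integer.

273 km/h

ΔP = 1010 − 872 = 138 mb.
V ≈ 6.62 × 138^0.63 = 6.62 × 22.291 ≈ 147.564 kt.
147.564 × 1.852 ≈ 273.29 km/h → 273 km/h.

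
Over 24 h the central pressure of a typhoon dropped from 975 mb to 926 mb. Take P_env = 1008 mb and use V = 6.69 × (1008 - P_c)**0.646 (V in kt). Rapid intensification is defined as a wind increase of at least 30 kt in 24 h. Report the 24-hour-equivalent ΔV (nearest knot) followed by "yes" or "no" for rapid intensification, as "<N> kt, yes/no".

51 kt, yes

V₁: ΔP = 33, V ≈ 6.69 × 33^0.646 ≈ 64.03 kt.
V₂: ΔP = 82, V ≈ 6.69 × 82^0.646 ≈ 115.28 kt.
ΔV over 24 h = 51.25 kt → 24 h equivalent = 51.25 × 24/24 ≈ 51.25 kt.
51 kt ≥ 30 kt ⇒ rapid intensification.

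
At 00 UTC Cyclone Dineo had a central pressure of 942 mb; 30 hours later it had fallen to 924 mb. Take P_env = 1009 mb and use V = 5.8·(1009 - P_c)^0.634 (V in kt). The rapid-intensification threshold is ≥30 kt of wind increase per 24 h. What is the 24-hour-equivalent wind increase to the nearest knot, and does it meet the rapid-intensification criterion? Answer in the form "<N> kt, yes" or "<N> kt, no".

V₁: ΔP = 67, V ≈ 5.8 × 67^0.634 ≈ 83.40 kt.
V₂: ΔP = 85, V ≈ 5.8 × 85^0.634 ≈ 96.98 kt.
ΔV over 30 h = 13.58 kt → 24 h equivalent = 13.58 × 24/30 ≈ 10.86 kt.
11 kt < 30 kt ⇒ not rapid intensification.

11 kt, no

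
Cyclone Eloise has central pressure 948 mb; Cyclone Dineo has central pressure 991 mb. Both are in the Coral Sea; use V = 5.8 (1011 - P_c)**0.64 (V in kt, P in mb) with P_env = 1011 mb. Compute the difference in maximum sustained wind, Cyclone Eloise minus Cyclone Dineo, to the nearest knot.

43 kt

Cyclone Eloise: ΔP = 63; V ≈ 5.8 × 63^0.64 ≈ 82.23 kt.
Cyclone Dineo: ΔP = 20; V ≈ 5.8 × 20^0.64 ≈ 39.45 kt.
Difference ≈ 82.23 − 39.45 = 42.78 → 43 kt.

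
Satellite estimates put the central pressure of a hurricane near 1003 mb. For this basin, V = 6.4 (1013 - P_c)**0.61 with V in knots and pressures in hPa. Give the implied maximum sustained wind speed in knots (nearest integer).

26 kt

ΔP = 1013 − 1003 = 10 mb.
10^0.61 ≈ 4.074.
V ≈ 6.4 × 4.074 ≈ 26.1 kt.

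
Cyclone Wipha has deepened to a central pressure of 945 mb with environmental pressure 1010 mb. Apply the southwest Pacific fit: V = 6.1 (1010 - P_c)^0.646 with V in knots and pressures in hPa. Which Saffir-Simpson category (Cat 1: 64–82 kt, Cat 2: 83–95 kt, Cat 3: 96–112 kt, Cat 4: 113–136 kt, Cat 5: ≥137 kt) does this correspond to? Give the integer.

2

ΔP = 1010 − 945 = 65 mb.
V ≈ 6.1 × 65^0.646 = 6.1 × 14.83 ≈ 90 kt.
90 kt falls in the Category 2 band.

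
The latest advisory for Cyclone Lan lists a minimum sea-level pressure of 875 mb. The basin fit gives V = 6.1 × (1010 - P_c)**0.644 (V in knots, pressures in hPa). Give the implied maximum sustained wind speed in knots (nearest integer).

ΔP = 1010 − 875 = 135 mb.
135^0.644 ≈ 23.547.
V ≈ 6.1 × 23.547 ≈ 143.6 kt.

144 kt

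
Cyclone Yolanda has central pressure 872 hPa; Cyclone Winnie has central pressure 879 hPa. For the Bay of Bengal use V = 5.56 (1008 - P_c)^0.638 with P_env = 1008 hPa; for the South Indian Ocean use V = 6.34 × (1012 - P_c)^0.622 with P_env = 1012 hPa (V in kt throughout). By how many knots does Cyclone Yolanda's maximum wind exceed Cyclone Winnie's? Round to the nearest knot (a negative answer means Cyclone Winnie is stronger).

-5 kt

Cyclone Yolanda: ΔP = 136; V ≈ 5.56 × 136^0.638 ≈ 127.72 kt.
Cyclone Winnie: ΔP = 133; V ≈ 6.34 × 133^0.622 ≈ 132.78 kt.
Difference ≈ 127.72 − 132.78 = -5.06 → -5 kt.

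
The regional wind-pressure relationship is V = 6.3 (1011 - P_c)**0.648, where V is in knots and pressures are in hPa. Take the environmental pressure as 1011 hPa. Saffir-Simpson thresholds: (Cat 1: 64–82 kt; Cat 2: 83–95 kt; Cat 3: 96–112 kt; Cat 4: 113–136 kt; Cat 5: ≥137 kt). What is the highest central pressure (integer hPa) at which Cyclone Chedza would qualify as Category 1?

Category 1 begins at V = 64 kt.
Required ΔP = (64/6.3)^(1/0.648) = 10.159^1.543 ≈ 35.79 hPa.
P_c ≤ 1011 − 35.79 = 975.21, so the highest integer P_c is 975 hPa.

975 hPa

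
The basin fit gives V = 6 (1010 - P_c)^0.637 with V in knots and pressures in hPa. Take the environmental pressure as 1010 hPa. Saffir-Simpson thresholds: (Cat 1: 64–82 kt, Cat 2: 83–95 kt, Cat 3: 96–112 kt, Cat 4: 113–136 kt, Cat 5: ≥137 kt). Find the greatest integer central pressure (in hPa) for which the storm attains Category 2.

Category 2 begins at V = 83 kt.
Required ΔP = (83/6)^(1/0.637) = 13.833^1.570 ≈ 61.82 hPa.
P_c ≤ 1010 − 61.82 = 948.18, so the highest integer P_c is 948 hPa.

948 hPa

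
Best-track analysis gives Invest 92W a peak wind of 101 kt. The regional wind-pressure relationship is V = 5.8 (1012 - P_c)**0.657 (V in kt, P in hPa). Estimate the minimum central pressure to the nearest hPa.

ΔP = (V / 5.8)^(1/0.657) = (101/5.8)^1.522.
101/5.8 = 17.414; 17.414^1.522 ≈ 77.40 hPa.
P_c = 1012 − 77.40 = 934.60 ≈ 935 hPa.

935 hPa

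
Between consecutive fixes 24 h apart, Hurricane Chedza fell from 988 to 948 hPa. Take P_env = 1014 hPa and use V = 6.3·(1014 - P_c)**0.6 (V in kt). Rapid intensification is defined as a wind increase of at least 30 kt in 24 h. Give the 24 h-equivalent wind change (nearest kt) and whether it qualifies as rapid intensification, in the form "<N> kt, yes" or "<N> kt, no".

V₁: ΔP = 26, V ≈ 6.3 × 26^0.6 ≈ 44.50 kt.
V₂: ΔP = 66, V ≈ 6.3 × 66^0.6 ≈ 77.82 kt.
ΔV over 24 h = 33.32 kt → 24 h equivalent = 33.32 × 24/24 ≈ 33.32 kt.
33 kt ≥ 30 kt ⇒ rapid intensification.

33 kt, yes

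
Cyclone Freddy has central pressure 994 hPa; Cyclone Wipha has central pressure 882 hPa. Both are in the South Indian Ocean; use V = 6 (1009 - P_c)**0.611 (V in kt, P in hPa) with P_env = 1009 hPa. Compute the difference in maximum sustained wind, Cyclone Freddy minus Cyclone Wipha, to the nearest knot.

-84 kt

Cyclone Freddy: ΔP = 15; V ≈ 6 × 15^0.611 ≈ 31.39 kt.
Cyclone Wipha: ΔP = 127; V ≈ 6 × 127^0.611 ≈ 115.76 kt.
Difference ≈ 31.39 − 115.76 = -84.37 → -84 kt.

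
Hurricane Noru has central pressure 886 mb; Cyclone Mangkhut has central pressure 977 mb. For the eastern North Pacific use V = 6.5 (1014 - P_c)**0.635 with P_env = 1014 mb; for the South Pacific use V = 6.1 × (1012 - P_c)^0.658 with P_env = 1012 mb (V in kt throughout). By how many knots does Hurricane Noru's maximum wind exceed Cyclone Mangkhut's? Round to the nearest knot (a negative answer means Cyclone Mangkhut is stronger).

Hurricane Noru: ΔP = 128; V ≈ 6.5 × 128^0.635 ≈ 141.58 kt.
Cyclone Mangkhut: ΔP = 35; V ≈ 6.1 × 35^0.658 ≈ 63.29 kt.
Difference ≈ 141.58 − 63.29 = 78.29 → 78 kt.

78 kt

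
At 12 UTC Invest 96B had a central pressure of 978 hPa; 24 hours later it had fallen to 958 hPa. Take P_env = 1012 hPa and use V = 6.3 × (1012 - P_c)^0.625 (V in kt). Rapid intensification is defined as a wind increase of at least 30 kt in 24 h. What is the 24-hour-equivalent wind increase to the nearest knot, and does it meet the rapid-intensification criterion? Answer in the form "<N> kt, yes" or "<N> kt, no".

V₁: ΔP = 34, V ≈ 6.3 × 34^0.625 ≈ 57.08 kt.
V₂: ΔP = 54, V ≈ 6.3 × 54^0.625 ≈ 76.22 kt.
ΔV over 24 h = 19.14 kt → 24 h equivalent = 19.14 × 24/24 ≈ 19.14 kt.
19 kt < 30 kt ⇒ not rapid intensification.

19 kt, no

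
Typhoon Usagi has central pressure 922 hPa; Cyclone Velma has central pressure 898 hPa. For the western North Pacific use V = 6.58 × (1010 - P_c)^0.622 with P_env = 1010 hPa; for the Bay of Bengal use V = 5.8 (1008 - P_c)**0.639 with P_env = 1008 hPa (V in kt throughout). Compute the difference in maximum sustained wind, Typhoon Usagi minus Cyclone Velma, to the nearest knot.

Typhoon Usagi: ΔP = 88; V ≈ 6.58 × 88^0.622 ≈ 106.58 kt.
Cyclone Velma: ΔP = 110; V ≈ 5.8 × 110^0.639 ≈ 116.92 kt.
Difference ≈ 106.58 − 116.92 = -10.34 → -10 kt.

-10 kt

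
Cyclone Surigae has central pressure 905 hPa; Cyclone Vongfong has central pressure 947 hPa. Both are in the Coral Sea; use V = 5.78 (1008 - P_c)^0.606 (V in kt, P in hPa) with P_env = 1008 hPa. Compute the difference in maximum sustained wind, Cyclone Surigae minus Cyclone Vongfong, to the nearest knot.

Cyclone Surigae: ΔP = 103; V ≈ 5.78 × 103^0.606 ≈ 95.88 kt.
Cyclone Vongfong: ΔP = 61; V ≈ 5.78 × 61^0.606 ≈ 69.80 kt.
Difference ≈ 95.88 − 69.80 = 26.08 → 26 kt.

26 kt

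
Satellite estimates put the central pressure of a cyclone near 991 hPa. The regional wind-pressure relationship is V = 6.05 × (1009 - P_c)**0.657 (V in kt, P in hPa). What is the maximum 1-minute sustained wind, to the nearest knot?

40 kt

ΔP = 1009 − 991 = 18 hPa.
18^0.657 ≈ 6.679.
V ≈ 6.05 × 6.679 ≈ 40.4 kt.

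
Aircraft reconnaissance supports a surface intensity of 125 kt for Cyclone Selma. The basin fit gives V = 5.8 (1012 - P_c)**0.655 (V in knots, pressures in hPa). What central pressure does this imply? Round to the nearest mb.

ΔP = (V / 5.8)^(1/0.655) = (125/5.8)^1.527.
125/5.8 = 21.552; 21.552^1.527 ≈ 108.61 mb.
P_c = 1012 − 108.61 = 903.39 ≈ 903 mb.

903 mb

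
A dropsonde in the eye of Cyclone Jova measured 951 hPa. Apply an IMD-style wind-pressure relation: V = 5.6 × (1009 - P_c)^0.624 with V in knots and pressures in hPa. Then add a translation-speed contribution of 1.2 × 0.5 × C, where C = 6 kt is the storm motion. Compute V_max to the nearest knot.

ΔP = 1009 − 951 = 58 hPa.
58^0.624 ≈ 12.600.
V ≈ 5.6 × 12.600 ≈ 70.6 kt.
Translation term: 1.2 × 0.5 × 6 = 3.6 kt.
Corrected V ≈ 74.2 kt → 74 kt.

74 kt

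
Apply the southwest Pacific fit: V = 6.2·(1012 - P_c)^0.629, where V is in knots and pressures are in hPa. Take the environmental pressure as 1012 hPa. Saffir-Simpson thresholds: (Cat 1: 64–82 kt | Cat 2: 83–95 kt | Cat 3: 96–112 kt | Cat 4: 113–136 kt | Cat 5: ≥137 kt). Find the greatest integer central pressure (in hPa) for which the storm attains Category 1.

Category 1 begins at V = 64 kt.
Required ΔP = (64/6.2)^(1/0.629) = 10.323^1.590 ≈ 40.90 hPa.
P_c ≤ 1012 − 40.90 = 971.10, so the highest integer P_c is 971 hPa.

971 hPa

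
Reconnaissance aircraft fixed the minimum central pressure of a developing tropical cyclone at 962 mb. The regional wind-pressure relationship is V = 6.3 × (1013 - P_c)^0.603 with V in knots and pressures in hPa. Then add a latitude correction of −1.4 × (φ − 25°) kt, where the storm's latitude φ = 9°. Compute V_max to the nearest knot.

90 kt

ΔP = 1013 − 962 = 51 mb.
51^0.603 ≈ 10.707.
V ≈ 6.3 × 10.707 ≈ 67.5 kt.
Latitude correction: −1.4 × (9 − 25) = 22.4 kt.
Corrected V ≈ 89.9 kt → 90 kt.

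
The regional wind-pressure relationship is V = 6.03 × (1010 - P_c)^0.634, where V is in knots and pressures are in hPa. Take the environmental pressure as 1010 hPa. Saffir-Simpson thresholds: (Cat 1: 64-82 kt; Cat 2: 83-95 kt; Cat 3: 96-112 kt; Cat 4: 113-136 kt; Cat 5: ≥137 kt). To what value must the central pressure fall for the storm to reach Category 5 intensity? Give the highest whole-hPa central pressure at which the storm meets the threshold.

872 hPa

Category 5 begins at V = 137 kt.
Required ΔP = (137/6.03)^(1/0.634) = 22.720^1.577 ≈ 137.86 hPa.
P_c ≤ 1010 − 137.86 = 872.14, so the highest integer P_c is 872 hPa.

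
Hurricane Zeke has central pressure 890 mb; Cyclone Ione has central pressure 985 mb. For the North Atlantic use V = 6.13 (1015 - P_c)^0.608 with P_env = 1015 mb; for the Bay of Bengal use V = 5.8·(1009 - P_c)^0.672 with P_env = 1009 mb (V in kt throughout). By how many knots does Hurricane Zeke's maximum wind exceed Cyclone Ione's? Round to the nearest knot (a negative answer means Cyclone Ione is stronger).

Hurricane Zeke: ΔP = 125; V ≈ 6.13 × 125^0.608 ≈ 115.45 kt.
Cyclone Ione: ΔP = 24; V ≈ 5.8 × 24^0.672 ≈ 49.08 kt.
Difference ≈ 115.45 − 49.08 = 66.37 → 66 kt.

66 kt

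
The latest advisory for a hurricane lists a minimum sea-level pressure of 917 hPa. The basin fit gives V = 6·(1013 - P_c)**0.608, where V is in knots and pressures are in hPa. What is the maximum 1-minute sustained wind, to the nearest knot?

ΔP = 1013 − 917 = 96 hPa.
96^0.608 ≈ 16.041.
V ≈ 6 × 16.041 ≈ 96.2 kt.

96 kt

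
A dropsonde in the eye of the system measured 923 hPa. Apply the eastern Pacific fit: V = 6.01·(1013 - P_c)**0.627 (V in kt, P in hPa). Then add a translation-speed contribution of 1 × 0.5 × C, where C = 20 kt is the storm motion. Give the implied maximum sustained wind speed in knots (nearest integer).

111 kt

ΔP = 1013 − 923 = 90 hPa.
90^0.627 ≈ 16.800.
V ≈ 6.01 × 16.800 ≈ 101.0 kt.
Translation term: 1 × 0.5 × 20 = 10 kt.
Corrected V ≈ 111 kt → 111 kt.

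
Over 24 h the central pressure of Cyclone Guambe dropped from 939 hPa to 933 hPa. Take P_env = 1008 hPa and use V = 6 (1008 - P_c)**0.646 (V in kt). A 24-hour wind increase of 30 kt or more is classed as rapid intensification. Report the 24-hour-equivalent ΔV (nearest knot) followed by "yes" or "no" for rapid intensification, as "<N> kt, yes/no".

V₁: ΔP = 69, V ≈ 6 × 69^0.646 ≈ 92.48 kt.
V₂: ΔP = 75, V ≈ 6 × 75^0.646 ≈ 97.60 kt.
ΔV over 24 h = 5.12 kt → 24 h equivalent = 5.12 × 24/24 ≈ 5.12 kt.
5 kt < 30 kt ⇒ not rapid intensification.

5 kt, no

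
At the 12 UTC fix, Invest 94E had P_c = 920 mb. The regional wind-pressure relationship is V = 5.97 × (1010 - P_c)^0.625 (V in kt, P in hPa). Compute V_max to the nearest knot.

99 kt

ΔP = 1010 − 920 = 90 mb.
90^0.625 ≈ 16.650.
V ≈ 5.97 × 16.650 ≈ 99.4 kt.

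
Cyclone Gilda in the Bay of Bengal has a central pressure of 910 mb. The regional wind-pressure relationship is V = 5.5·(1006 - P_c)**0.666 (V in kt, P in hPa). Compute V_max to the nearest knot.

ΔP = 1006 − 910 = 96 mb.
96^0.666 ≈ 20.902.
V ≈ 5.5 × 20.902 ≈ 115.0 kt.

115 kt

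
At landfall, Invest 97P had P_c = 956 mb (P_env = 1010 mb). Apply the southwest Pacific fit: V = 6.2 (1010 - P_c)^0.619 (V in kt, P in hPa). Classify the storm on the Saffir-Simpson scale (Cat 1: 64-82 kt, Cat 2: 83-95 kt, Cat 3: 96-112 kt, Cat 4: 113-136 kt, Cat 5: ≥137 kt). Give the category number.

1

ΔP = 1010 − 956 = 54 mb.
V ≈ 6.2 × 54^0.619 = 6.2 × 11.81 ≈ 73 kt.
73 kt falls in the Category 1 band.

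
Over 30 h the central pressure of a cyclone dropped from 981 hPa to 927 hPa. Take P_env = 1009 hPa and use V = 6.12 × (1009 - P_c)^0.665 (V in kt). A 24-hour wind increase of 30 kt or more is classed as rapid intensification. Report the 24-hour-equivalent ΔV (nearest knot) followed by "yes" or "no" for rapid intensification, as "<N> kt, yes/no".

47 kt, yes

V₁: ΔP = 28, V ≈ 6.12 × 28^0.665 ≈ 56.12 kt.
V₂: ΔP = 82, V ≈ 6.12 × 82^0.665 ≈ 114.67 kt.
ΔV over 30 h = 58.55 kt → 24 h equivalent = 58.55 × 24/30 ≈ 46.84 kt.
47 kt ≥ 30 kt ⇒ rapid intensification.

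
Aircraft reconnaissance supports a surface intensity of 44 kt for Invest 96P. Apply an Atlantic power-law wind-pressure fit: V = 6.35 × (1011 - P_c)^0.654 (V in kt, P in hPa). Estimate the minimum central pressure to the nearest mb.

ΔP = (V / 6.35)^(1/0.654) = (44/6.35)^1.529.
44/6.35 = 6.929; 6.929^1.529 ≈ 19.29 mb.
P_c = 1011 − 19.29 = 991.71 ≈ 992 mb.

992 mb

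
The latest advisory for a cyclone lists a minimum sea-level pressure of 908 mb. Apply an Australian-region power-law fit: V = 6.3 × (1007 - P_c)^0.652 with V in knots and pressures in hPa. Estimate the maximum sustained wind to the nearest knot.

ΔP = 1007 − 908 = 99 mb.
99^0.652 ≈ 20.006.
V ≈ 6.3 × 20.006 ≈ 126.0 kt.

126 kt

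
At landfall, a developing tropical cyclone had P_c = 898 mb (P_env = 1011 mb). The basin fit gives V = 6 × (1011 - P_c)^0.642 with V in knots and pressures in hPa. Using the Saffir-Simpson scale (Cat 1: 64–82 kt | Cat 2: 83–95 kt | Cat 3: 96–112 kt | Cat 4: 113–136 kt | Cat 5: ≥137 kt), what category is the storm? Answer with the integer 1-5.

4

ΔP = 1011 − 898 = 113 mb.
V ≈ 6 × 113^0.642 = 6 × 20.80 ≈ 125 kt.
125 kt falls in the Category 4 band.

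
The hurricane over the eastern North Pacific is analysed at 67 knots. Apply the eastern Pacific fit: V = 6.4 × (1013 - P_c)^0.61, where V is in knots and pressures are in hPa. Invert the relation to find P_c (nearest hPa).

ΔP = (V / 6.4)^(1/0.61) = (67/6.4)^1.639.
67/6.4 = 10.469; 10.469^1.639 ≈ 46.98 hPa.
P_c = 1013 − 46.98 = 966.02 ≈ 966 hPa.

966 hPa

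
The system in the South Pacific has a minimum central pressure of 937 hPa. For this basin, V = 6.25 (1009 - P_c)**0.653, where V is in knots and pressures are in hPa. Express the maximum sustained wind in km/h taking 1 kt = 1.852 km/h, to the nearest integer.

189 km/h

ΔP = 1009 − 937 = 72 hPa.
V ≈ 6.25 × 72^0.653 = 6.25 × 16.324 ≈ 102.028 kt.
102.028 × 1.852 ≈ 188.96 km/h → 189 km/h.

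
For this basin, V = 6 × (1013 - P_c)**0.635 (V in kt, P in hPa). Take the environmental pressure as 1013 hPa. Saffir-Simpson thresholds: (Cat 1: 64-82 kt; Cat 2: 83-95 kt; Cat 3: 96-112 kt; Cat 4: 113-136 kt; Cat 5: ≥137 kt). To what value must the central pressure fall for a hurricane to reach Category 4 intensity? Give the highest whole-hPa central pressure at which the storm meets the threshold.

Category 4 begins at V = 113 kt.
Required ΔP = (113/6)^(1/0.635) = 18.833^1.575 ≈ 101.80 hPa.
P_c ≤ 1013 − 101.80 = 911.20, so the highest integer P_c is 911 hPa.

911 hPa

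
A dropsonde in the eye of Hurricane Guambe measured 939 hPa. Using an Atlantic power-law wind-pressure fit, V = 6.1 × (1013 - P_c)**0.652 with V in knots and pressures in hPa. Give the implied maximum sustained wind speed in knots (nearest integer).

ΔP = 1013 − 939 = 74 hPa.
74^0.652 ≈ 16.548.
V ≈ 6.1 × 16.548 ≈ 100.9 kt.

101 kt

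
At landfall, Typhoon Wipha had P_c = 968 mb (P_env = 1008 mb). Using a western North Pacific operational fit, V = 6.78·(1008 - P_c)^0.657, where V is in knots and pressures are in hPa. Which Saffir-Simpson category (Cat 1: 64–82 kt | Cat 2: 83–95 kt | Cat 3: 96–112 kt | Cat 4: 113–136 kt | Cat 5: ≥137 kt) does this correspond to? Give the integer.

ΔP = 1008 − 968 = 40 mb.
V ≈ 6.78 × 40^0.657 = 6.78 × 11.29 ≈ 77 kt.
77 kt falls in the Category 1 band.

1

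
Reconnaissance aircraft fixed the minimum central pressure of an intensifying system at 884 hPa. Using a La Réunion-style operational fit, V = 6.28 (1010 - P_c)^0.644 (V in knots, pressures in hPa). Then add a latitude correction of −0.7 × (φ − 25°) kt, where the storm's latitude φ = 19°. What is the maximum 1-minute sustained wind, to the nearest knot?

146 kt

ΔP = 1010 − 884 = 126 hPa.
126^0.644 ≈ 22.524.
V ≈ 6.28 × 22.524 ≈ 141.4 kt.
Latitude correction: −0.7 × (19 − 25) = 4.2 kt.
Corrected V ≈ 145.6 kt → 146 kt.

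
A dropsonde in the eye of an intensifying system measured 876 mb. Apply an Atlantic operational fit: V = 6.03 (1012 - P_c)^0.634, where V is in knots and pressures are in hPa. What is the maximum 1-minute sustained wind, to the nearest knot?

ΔP = 1012 − 876 = 136 mb.
136^0.634 ≈ 22.525.
V ≈ 6.03 × 22.525 ≈ 135.8 kt.

136 kt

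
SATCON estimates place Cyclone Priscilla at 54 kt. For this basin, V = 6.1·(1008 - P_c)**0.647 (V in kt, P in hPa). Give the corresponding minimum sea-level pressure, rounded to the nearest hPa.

ΔP = (V / 6.1)^(1/0.647) = (54/6.1)^1.546.
54/6.1 = 8.852; 8.852^1.546 ≈ 29.09 hPa.
P_c = 1008 − 29.09 = 978.91 ≈ 979 hPa.

979 hPa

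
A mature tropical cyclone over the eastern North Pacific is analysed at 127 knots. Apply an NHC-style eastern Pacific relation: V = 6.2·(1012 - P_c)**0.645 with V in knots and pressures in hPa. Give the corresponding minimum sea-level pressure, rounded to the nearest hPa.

ΔP = (V / 6.2)^(1/0.645) = (127/6.2)^1.550.
127/6.2 = 20.484; 20.484^1.550 ≈ 107.94 hPa.
P_c = 1012 − 107.94 = 904.06 ≈ 904 hPa.

904 hPa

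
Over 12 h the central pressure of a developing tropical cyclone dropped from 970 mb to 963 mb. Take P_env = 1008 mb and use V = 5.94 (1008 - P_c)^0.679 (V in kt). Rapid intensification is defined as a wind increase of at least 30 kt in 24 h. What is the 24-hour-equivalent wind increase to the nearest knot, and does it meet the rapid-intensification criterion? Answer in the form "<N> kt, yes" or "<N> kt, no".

V₁: ΔP = 38, V ≈ 5.94 × 38^0.679 ≈ 70.22 kt.
V₂: ΔP = 45, V ≈ 5.94 × 45^0.679 ≈ 78.76 kt.
ΔV over 12 h = 8.54 kt → 24 h equivalent = 8.54 × 24/12 ≈ 17.08 kt.
17 kt < 30 kt ⇒ not rapid intensification.

17 kt, no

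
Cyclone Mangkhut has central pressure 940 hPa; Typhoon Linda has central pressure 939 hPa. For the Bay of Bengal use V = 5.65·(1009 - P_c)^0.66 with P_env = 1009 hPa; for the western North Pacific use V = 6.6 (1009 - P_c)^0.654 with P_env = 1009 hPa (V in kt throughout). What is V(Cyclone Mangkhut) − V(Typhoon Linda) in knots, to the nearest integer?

-14 kt

Cyclone Mangkhut: ΔP = 69; V ≈ 5.65 × 69^0.66 ≈ 92.40 kt.
Typhoon Linda: ΔP = 70; V ≈ 6.6 × 70^0.654 ≈ 106.23 kt.
Difference ≈ 92.40 − 106.23 = -13.83 → -14 kt.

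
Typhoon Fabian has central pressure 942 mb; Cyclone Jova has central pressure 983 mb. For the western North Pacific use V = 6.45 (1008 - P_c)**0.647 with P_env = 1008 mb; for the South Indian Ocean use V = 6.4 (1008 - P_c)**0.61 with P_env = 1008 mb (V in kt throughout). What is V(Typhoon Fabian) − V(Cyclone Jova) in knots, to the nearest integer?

51 kt

Typhoon Fabian: ΔP = 66; V ≈ 6.45 × 66^0.647 ≈ 97.01 kt.
Cyclone Jova: ΔP = 25; V ≈ 6.4 × 25^0.61 ≈ 45.60 kt.
Difference ≈ 97.01 − 45.60 = 51.41 → 51 kt.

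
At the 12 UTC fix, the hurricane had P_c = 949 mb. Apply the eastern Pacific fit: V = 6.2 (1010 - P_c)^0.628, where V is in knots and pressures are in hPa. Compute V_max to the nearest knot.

ΔP = 1010 − 949 = 61 mb.
61^0.628 ≈ 13.219.
V ≈ 6.2 × 13.219 ≈ 82.0 kt.

82 kt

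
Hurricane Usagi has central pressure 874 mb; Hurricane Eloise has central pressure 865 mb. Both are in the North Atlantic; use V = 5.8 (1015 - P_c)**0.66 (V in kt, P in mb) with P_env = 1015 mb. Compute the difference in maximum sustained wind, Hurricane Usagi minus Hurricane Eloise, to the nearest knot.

-6 kt

Hurricane Usagi: ΔP = 141; V ≈ 5.8 × 141^0.66 ≈ 152.02 kt.
Hurricane Eloise: ΔP = 150; V ≈ 5.8 × 150^0.66 ≈ 158.36 kt.
Difference ≈ 152.02 − 158.36 = -6.34 → -6 kt.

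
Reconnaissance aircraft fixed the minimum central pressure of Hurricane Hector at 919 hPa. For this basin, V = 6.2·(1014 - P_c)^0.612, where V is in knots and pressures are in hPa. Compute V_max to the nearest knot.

ΔP = 1014 − 919 = 95 hPa.
95^0.612 ≈ 16.232.
V ≈ 6.2 × 16.232 ≈ 100.6 kt.

101 kt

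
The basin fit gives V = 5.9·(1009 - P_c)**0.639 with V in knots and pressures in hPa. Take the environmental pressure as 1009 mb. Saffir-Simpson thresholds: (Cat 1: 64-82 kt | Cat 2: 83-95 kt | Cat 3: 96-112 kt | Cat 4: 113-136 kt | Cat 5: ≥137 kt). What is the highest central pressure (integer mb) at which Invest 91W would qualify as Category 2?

946 mb

Category 2 begins at V = 83 kt.
Required ΔP = (83/5.9)^(1/0.639) = 14.068^1.565 ≈ 62.65 mb.
P_c ≤ 1009 − 62.65 = 946.35, so the highest integer P_c is 946 mb.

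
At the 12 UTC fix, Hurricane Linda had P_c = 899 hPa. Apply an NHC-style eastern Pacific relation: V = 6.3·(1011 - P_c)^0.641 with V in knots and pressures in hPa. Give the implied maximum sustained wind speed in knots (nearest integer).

130 kt

ΔP = 1011 − 899 = 112 hPa.
112^0.641 ≈ 20.585.
V ≈ 6.3 × 20.585 ≈ 129.7 kt.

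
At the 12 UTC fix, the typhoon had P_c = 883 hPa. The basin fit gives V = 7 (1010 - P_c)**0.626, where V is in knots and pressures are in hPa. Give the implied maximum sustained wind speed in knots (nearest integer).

145 kt

ΔP = 1010 − 883 = 127 hPa.
127^0.626 ≈ 20.748.
V ≈ 7 × 20.748 ≈ 145.2 kt.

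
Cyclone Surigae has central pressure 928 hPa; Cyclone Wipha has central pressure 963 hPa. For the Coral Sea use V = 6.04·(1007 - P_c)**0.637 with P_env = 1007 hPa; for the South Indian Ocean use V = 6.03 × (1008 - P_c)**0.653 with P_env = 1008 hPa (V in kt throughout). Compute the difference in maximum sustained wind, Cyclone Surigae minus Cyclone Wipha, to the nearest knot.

25 kt

Cyclone Surigae: ΔP = 79; V ≈ 6.04 × 79^0.637 ≈ 97.68 kt.
Cyclone Wipha: ΔP = 45; V ≈ 6.03 × 45^0.653 ≈ 72.42 kt.
Difference ≈ 97.68 − 72.42 = 25.26 → 25 kt.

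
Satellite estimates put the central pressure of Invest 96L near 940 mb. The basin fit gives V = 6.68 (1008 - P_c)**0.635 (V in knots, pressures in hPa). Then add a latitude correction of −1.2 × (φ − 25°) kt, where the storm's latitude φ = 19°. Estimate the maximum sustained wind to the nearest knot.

ΔP = 1008 − 940 = 68 mb.
68^0.635 ≈ 14.576.
V ≈ 6.68 × 14.576 ≈ 97.4 kt.
Latitude correction: −1.2 × (19 − 25) = 7.2 kt.
Corrected V ≈ 104.6 kt → 105 kt.

105 kt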